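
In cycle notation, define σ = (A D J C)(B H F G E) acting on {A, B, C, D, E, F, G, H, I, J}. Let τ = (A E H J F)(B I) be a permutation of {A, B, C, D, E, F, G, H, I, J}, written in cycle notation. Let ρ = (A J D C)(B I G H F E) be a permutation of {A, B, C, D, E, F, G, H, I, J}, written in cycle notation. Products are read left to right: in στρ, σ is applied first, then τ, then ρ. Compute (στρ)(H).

Apply the permutations in order: σ(H) = F, then τ(F) = A, then ρ(A) = J. So (στρ)(H) = J.

J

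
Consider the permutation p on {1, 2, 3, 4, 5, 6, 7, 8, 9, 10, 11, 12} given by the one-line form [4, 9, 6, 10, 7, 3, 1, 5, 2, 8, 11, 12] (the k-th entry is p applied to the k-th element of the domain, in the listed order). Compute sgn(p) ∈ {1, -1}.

In disjoint-cycle form the cycle lengths are 6, 2, 2, 1, 1.
A cycle is odd iff its length is even; p has 3 even-length cycles, so sgn(p) = (−1)^3 and p is odd.

-1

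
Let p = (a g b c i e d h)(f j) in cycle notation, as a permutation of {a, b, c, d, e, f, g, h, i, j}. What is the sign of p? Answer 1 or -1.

1

The cycle lengths are 8, 2.
A cycle is odd iff its length is even; p has 2 even-length cycles, so sgn(p) = (−1)^2 and p is even.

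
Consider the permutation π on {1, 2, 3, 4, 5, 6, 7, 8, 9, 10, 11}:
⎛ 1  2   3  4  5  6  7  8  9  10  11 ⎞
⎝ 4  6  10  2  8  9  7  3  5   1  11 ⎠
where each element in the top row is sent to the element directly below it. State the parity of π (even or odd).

In disjoint-cycle form the cycle lengths are 9, 1, 1.
A cycle of length ℓ contributes ℓ−1 transpositions, so π is a product of 8 transpositions — even.

even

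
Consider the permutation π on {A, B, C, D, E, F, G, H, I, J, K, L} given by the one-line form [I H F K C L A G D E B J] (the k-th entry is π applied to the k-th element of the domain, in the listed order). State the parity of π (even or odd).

even

In disjoint-cycle form the cycle lengths are 7, 5.
A cycle is odd iff its length is even; π has 0 even-length cycles, so sgn(π) = (−1)^0 and π is even.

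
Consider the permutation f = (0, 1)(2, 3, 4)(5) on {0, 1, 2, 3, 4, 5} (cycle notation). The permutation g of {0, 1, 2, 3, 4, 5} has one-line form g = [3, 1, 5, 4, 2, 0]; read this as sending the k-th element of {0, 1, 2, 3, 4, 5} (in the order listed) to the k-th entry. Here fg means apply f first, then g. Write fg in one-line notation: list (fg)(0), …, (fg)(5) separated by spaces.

1 3 4 2 5 0

Chase each element through f then g: 0 → 1 → 1; 1 → 0 → 3; 2 → 3 → 4; 3 → 4 → 2; 4 → 2 → 5; 5 → 5 → 0.
So fg in one-line form is 1 3 4 2 5 0.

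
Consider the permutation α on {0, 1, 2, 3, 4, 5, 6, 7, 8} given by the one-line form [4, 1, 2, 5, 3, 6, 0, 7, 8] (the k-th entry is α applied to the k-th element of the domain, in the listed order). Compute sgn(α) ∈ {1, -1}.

1

In disjoint-cycle form the cycle lengths are 5, 1, 1, 1, 1.
A cycle is odd iff its length is even; α has 0 even-length cycles, so sgn(α) = (−1)^0 and α is even.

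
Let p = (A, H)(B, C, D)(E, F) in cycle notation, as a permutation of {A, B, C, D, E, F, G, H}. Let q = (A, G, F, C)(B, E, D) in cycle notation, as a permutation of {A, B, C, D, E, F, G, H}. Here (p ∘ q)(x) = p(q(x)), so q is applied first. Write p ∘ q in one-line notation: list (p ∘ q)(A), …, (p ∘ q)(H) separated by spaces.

G F H C B D E A

Chase each element through q then p: A → G → G; B → E → F; C → A → H; D → B → C; E → D → B; F → C → D; G → F → E; H → H → A.
So p ∘ q in one-line form is G F H C B D E A.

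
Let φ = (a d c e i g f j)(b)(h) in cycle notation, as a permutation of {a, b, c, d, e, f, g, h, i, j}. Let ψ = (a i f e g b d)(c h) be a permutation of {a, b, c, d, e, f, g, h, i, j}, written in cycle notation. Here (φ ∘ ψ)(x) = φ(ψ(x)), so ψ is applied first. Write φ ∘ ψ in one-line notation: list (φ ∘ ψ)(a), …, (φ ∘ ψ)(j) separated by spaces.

g c h d f i b e j a

Chase each element through ψ then φ: a → i → g; b → d → c; c → h → h; d → a → d; e → g → f; f → e → i; g → b → b; h → c → e; i → f → j; j → j → a.
Collecting the images, φ ∘ ψ = [g c h d f i b e j a].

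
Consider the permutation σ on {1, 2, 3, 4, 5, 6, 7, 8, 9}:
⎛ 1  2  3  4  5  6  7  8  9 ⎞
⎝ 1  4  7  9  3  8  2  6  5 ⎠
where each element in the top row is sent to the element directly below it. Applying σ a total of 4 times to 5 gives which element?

4

Tracing 5 → 3 → … returns to 5 after 6 steps, so 5 lies in a 6-cycle (2 4 9 5 3 7).
Advancing 4 steps from 5: 5 → 3 → 7 → 2 → 4.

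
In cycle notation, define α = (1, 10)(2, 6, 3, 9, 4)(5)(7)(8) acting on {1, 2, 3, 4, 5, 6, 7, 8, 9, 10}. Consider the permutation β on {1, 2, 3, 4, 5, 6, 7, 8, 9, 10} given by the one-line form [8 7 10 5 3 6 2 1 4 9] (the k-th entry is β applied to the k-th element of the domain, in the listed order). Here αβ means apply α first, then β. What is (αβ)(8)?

1

First apply α: α(8) = 8, then β(8) = 1. Thus (αβ)(8) = 1.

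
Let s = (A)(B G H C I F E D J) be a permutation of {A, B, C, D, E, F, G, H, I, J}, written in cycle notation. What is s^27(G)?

G

G lies in the 9-cycle (B G H C I F E D J).
Powers repeat with period 9 on this cycle, and 27 mod 9 = 0, so s^27(G) = s^0(G).
So s^27(G) = G.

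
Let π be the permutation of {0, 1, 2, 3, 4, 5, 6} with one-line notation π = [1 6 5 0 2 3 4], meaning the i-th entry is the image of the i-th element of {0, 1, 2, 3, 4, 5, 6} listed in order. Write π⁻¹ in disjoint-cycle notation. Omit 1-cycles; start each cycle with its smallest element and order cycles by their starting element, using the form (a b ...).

First write π in disjoint cycles: (0 1 6 4 2 5 3).
Reversing each cycle (and rotating so the smallest element leads) gives π⁻¹ = (0 3 5 2 4 6 1).

(0 3 5 2 4 6 1)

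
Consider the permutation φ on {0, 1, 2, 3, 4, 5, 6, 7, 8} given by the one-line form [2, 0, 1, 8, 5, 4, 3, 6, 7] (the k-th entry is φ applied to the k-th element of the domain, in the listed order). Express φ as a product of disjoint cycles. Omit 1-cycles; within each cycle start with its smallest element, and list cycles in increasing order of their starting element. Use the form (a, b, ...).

(0, 2, 1)(3, 8, 7, 6)(4, 5)

From 0: 0 → 2 → 1 → 0, closing the cycle (0, 2, 1).
Continuing from each remaining unvisited element yields (0, 2, 1)(3, 8, 7, 6)(4, 5).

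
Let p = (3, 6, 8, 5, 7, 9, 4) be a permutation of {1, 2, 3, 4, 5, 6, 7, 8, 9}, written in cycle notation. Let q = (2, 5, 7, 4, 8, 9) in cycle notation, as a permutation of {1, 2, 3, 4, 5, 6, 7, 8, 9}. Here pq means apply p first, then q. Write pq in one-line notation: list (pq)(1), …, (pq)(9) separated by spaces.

1 5 6 3 4 9 2 7 8

For each element, apply p then q: 1 → 1 → 1; 2 → 2 → 5; 3 → 6 → 6; 4 → 3 → 3; 5 → 7 → 4; 6 → 8 → 9; 7 → 9 → 2; 8 → 5 → 7; 9 → 4 → 8.
Collecting the images, pq = [1 5 6 3 4 9 2 7 8].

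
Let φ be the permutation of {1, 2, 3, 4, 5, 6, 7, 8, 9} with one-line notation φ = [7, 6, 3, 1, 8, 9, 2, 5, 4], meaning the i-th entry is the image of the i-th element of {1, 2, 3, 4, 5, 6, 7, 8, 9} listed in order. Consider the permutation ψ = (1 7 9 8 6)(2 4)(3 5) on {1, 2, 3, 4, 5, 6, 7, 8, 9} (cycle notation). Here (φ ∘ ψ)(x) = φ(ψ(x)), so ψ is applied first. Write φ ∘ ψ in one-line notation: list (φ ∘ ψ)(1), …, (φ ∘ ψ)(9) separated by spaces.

Chase each element through ψ then φ: 1 → 7 → 2; 2 → 4 → 1; 3 → 5 → 8; 4 → 2 → 6; 5 → 3 → 3; 6 → 1 → 7; 7 → 9 → 4; 8 → 6 → 9; 9 → 8 → 5.
So φ ∘ ψ in one-line form is 2 1 8 6 3 7 4 9 5.

2 1 8 6 3 7 4 9 5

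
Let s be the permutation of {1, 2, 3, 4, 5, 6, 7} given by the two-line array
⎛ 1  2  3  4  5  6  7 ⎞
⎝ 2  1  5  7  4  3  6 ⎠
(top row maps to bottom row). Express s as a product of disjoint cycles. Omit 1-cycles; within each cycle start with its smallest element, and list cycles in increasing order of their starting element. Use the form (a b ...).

Iterating s from 1 gives 1 → 2 → 1; that is the 2-cycle (1 2).
Continuing from each remaining unvisited element yields (1 2)(3 5 4 7 6).

(1 2)(3 5 4 7 6)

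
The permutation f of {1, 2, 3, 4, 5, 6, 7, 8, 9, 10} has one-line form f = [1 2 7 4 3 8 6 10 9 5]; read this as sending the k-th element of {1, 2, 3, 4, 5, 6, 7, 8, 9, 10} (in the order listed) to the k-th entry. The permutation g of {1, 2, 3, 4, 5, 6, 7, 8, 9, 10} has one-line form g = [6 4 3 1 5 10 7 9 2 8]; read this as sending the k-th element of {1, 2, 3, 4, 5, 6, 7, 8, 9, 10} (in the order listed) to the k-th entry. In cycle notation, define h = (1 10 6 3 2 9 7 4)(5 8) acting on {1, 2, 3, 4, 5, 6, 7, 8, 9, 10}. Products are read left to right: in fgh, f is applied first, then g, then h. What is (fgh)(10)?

Apply the permutations in order: f(10) = 5, then g(5) = 5, then h(5) = 8. So (fgh)(10) = 8.

8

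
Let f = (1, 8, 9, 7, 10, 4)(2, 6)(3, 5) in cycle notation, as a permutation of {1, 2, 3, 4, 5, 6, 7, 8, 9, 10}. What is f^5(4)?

10

4 lies in the 6-cycle (1, 8, 9, 7, 10, 4).
Advancing 5 steps from 4: 4 → 1 → 8 → 9 → 7 → 10.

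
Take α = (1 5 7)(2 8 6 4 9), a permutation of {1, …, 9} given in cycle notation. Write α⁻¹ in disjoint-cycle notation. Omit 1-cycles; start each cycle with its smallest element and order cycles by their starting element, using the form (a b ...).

Inverting a permutation written in cycle notation just reverses the order within every cycle.
Reversing each cycle of α and rotating so the smallest element leads gives (1 7 5)(2 9 4 6 8).

(1 7 5)(2 9 4 6 8)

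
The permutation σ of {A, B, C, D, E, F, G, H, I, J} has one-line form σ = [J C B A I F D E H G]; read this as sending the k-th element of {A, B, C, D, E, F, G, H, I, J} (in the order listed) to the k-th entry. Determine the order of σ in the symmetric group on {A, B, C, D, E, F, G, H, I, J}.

12

Decomposing into disjoint cycles gives cycle lengths 4, 3, 2, 1.
The order of σ is the least common multiple of its cycle lengths: lcm(4, 3, 2) = 12.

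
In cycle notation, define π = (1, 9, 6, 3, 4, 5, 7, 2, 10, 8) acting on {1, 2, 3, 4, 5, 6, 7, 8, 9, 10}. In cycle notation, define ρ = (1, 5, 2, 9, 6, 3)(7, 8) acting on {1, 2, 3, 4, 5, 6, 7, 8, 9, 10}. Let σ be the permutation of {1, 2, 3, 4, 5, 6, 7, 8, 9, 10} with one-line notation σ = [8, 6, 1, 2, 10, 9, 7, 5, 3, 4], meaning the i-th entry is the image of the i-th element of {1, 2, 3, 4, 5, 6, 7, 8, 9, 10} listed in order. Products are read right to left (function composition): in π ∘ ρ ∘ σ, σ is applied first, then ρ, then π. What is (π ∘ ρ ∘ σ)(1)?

2

Chase 1: σ(1) = 8; ρ(8) = 7; π(7) = 2. Hence (π ∘ ρ ∘ σ)(1) = 2.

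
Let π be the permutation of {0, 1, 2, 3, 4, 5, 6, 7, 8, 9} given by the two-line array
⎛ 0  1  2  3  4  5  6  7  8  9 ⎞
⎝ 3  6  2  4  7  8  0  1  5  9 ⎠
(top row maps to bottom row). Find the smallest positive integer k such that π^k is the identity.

The disjoint-cycle form of π has cycle lengths 6, 2, 1, 1.
The order is lcm(6, 2) = 6.

6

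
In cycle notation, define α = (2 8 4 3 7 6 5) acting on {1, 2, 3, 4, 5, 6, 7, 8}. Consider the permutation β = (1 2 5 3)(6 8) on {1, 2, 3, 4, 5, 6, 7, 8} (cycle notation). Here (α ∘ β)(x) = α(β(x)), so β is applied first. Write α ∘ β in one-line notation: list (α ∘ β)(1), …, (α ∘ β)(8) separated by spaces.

For each element, apply β then α: 1 → 2 → 8; 2 → 5 → 2; 3 → 1 → 1; 4 → 4 → 3; 5 → 3 → 7; 6 → 8 → 4; 7 → 7 → 6; 8 → 6 → 5.
So α ∘ β in one-line form is 8 2 1 3 7 4 6 5.

8 2 1 3 7 4 6 5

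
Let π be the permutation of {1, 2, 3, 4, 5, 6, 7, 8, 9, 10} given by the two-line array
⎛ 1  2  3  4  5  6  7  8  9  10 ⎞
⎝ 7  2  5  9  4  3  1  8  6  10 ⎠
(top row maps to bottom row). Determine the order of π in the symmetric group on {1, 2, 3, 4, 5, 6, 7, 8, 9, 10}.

Writing π as disjoint cycles, the cycle lengths are 5, 2, 1, 1, 1.
The order is lcm(5, 2) = 10.

10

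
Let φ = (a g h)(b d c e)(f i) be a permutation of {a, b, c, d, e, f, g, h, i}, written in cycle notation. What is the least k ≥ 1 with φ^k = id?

12

The cycle type of φ is (4, 3, 2).
The order of φ is the least common multiple of its cycle lengths: lcm(4, 3, 2) = 12.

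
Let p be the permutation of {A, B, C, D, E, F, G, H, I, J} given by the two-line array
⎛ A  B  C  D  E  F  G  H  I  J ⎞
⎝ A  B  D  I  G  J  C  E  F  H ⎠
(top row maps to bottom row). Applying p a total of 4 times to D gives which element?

Tracing D → I → … returns to D after 8 steps, so D lies in an 8-cycle (C D I F J H E G).
Advancing 4 steps from D: D → I → F → J → H.

H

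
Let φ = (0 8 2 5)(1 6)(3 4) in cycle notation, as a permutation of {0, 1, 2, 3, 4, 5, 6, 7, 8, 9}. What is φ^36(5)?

5

5 lies in the 4-cycle (0 8 2 5).
Since the cycle has length 4, φ^36 acts on it the same as φ^0 (36 mod 4 = 0).
So φ^36(5) = 5.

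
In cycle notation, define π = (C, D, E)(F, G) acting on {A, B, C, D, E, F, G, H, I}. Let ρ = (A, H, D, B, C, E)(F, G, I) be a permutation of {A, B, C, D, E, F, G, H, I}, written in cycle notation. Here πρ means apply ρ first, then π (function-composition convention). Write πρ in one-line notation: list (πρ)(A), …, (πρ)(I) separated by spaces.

(πρ)(x) = π(ρ(x)). Computing each image: π(ρ(A)) = π(H) = H, π(ρ(B)) = π(C) = D, π(ρ(C)) = π(E) = C, π(ρ(D)) = π(B) = B, π(ρ(E)) = π(A) = A, π(ρ(F)) = π(G) = F, π(ρ(G)) = π(I) = I, π(ρ(H)) = π(D) = E, π(ρ(I)) = π(F) = G.
Hence πρ = [H D C B A F I E G].

H D C B A F I E G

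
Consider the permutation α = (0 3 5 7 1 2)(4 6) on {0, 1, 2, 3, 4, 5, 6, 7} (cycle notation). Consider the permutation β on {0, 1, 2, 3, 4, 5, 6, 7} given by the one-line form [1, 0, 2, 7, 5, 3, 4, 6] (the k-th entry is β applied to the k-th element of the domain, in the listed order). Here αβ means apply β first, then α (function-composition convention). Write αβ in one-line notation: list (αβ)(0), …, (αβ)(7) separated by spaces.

(αβ)(x) = α(β(x)). Computing each image: α(β(0)) = α(1) = 2, α(β(1)) = α(0) = 3, α(β(2)) = α(2) = 0, α(β(3)) = α(7) = 1, α(β(4)) = α(5) = 7, α(β(5)) = α(3) = 5, α(β(6)) = α(4) = 6, α(β(7)) = α(6) = 4.
Hence αβ = [2 3 0 1 7 5 6 4].

2 3 0 1 7 5 6 4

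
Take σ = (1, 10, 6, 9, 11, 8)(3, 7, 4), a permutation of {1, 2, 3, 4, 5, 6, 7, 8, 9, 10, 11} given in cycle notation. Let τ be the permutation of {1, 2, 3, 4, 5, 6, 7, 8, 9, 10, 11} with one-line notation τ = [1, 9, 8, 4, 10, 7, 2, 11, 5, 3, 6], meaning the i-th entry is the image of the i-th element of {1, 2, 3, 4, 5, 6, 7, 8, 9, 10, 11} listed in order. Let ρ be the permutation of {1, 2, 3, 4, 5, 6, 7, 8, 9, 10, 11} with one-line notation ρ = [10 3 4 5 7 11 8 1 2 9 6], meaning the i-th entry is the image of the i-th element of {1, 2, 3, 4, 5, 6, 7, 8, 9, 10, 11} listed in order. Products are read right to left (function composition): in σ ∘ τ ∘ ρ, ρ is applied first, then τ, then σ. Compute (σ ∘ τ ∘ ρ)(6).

9

(σ ∘ τ ∘ ρ)(6) = σ(τ(ρ(6))). ρ(6) = 11, then τ(11) = 6, then σ(6) = 9, so the result is 9.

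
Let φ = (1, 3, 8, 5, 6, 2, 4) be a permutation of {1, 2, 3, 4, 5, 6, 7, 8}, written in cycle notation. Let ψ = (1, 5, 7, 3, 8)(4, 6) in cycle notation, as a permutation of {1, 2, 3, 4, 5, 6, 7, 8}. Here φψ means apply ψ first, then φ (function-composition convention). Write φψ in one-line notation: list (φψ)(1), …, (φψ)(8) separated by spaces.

6 4 5 2 7 1 8 3

(φψ)(x) = φ(ψ(x)). Computing each image: φ(ψ(1)) = φ(5) = 6, φ(ψ(2)) = φ(2) = 4, φ(ψ(3)) = φ(8) = 5, φ(ψ(4)) = φ(6) = 2, φ(ψ(5)) = φ(7) = 7, φ(ψ(6)) = φ(4) = 1, φ(ψ(7)) = φ(3) = 8, φ(ψ(8)) = φ(1) = 3.
Hence φψ = [6 4 5 2 7 1 8 3].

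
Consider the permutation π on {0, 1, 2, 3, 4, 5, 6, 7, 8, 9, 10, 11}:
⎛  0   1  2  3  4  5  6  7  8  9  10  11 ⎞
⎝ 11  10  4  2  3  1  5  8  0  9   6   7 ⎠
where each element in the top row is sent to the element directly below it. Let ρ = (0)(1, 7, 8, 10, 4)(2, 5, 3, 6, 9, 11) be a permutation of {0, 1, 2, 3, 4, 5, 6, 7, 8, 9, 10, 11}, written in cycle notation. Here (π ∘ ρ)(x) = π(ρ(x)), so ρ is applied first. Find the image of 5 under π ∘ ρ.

First apply ρ: ρ(5) = 3, then π(3) = 2. Thus (π ∘ ρ)(5) = 2.

2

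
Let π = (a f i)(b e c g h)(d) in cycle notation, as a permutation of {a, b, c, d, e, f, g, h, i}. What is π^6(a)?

a

a lies in the 3-cycle (a f i).
Since the cycle has length 3, π^6 acts on it the same as π^0 (6 mod 3 = 0).
So π^6(a) = a.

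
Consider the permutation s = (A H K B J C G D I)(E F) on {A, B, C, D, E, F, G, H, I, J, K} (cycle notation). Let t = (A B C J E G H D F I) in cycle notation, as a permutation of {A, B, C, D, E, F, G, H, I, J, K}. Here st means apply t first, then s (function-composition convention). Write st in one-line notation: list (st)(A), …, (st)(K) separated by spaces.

(st)(x) = s(t(x)). Computing each image: s(t(A)) = s(B) = J, s(t(B)) = s(C) = G, s(t(C)) = s(J) = C, s(t(D)) = s(F) = E, s(t(E)) = s(G) = D, s(t(F)) = s(I) = A, s(t(G)) = s(H) = K, s(t(H)) = s(D) = I, s(t(I)) = s(A) = H, s(t(J)) = s(E) = F, s(t(K)) = s(K) = B.
Hence st = [J G C E D A K I H F B].

J G C E D A K I H F B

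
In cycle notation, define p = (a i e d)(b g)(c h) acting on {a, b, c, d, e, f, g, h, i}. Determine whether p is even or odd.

odd

The cycle lengths are 4, 2, 2, 1.
A cycle of length ℓ contributes ℓ−1 transpositions, so p is a product of 3 + 1 + 1 = 5 transpositions — odd.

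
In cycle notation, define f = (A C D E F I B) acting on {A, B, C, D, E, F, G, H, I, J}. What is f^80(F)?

A

F lies in the 7-cycle (A C D E F I B).
Powers repeat with period 7 on this cycle, and 80 mod 7 = 3, so f^80(F) = f^3(F).
Advancing 3 steps from F: F → I → B → A.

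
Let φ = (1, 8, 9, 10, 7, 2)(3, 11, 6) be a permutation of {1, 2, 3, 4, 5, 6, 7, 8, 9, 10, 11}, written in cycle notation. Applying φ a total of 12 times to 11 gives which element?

11 lies in the 3-cycle (3, 11, 6).
On a 3-cycle, φ^3 is the identity, so φ^12 = φ^0 there (12 ≡ 0 mod 3).
So φ^12(11) = 11.

11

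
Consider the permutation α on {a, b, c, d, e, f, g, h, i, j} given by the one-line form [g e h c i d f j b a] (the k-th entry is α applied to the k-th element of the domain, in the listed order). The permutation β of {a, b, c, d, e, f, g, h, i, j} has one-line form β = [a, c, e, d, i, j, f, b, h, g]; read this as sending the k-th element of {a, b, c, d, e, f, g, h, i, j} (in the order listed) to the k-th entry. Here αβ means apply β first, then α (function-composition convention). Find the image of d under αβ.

c

(αβ)(d) = α(β(d)). β(d) = d, then α(d) = c. So (αβ)(d) = c.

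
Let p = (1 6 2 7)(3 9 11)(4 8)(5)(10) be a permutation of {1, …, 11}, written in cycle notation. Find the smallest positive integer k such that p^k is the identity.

12

The cycle type of p is (4, 3, 2, 1, 1).
Since disjoint cycles commute, ord(p) = lcm(4, 3, 2) = 12.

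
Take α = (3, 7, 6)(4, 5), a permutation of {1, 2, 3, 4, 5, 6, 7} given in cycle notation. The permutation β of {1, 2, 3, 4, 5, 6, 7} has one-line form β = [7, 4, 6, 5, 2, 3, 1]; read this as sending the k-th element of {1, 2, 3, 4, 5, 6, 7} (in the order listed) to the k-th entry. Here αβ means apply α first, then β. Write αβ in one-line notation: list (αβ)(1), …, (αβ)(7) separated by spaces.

For each element, apply α then β: 1 → 1 → 7; 2 → 2 → 4; 3 → 7 → 1; 4 → 5 → 2; 5 → 4 → 5; 6 → 3 → 6; 7 → 6 → 3.
So αβ in one-line form is 7 4 1 2 5 6 3.

7 4 1 2 5 6 3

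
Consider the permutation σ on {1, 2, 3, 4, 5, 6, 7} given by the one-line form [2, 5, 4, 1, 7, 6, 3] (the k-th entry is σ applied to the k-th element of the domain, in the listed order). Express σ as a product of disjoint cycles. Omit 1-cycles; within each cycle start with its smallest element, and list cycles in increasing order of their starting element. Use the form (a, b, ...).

From 1: 1 → 2 → 5 → 7 → 3 → 4 → 1, closing the cycle (1, 2, 5, 7, 3, 4).
Repeating from the next unused element and collecting all non-trivial cycles gives (1, 2, 5, 7, 3, 4).

(1, 2, 5, 7, 3, 4)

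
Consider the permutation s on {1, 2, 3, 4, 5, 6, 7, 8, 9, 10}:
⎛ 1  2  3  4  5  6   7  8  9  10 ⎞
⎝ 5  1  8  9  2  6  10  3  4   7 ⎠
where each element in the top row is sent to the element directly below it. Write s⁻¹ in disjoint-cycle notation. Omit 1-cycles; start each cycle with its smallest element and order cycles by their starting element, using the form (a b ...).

(1 2 5)(3 8)(4 9)(7 10)

The cycle decomposition of s is (1 5 2)(3 8)(4 9)(7 10).
Reversing each cycle (and rotating so the smallest element leads) gives s⁻¹ = (1 2 5)(3 8)(4 9)(7 10).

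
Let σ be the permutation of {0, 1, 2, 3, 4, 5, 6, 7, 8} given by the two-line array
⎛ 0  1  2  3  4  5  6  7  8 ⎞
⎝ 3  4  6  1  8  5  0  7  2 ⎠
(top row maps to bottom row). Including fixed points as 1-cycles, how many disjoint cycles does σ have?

3

The cycle decomposition is (0, 3, 1, 4, 8, 2, 6)(5)(7), which has 3 cycles (counting 1-cycles).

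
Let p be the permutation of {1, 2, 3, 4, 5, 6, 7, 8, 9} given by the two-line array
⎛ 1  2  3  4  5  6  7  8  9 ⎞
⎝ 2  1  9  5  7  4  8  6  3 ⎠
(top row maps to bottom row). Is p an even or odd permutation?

even

In disjoint-cycle form the cycle lengths are 5, 2, 2.
A cycle is odd iff its length is even; p has 2 even-length cycles, so sgn(p) = (−1)^2 and p is even.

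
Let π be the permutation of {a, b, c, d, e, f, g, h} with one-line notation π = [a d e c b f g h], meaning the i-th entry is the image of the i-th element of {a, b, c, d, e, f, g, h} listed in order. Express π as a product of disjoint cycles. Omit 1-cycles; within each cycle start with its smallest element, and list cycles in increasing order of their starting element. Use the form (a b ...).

Iterating π from b gives b → d → c → e → b; that is the 4-cycle (b d c e).
Continuing from each remaining unvisited element yields (b d c e).

(b d c e)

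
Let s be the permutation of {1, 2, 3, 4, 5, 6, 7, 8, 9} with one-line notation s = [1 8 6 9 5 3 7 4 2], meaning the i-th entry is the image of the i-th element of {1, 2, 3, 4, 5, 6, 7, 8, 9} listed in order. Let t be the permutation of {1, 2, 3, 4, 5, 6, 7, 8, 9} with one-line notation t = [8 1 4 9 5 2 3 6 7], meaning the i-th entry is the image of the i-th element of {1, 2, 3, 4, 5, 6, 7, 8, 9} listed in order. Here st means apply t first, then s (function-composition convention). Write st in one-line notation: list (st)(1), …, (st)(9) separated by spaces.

4 1 9 2 5 8 6 3 7

(st)(x) = s(t(x)). Computing each image: s(t(1)) = s(8) = 4, s(t(2)) = s(1) = 1, s(t(3)) = s(4) = 9, s(t(4)) = s(9) = 2, s(t(5)) = s(5) = 5, s(t(6)) = s(2) = 8, s(t(7)) = s(3) = 6, s(t(8)) = s(6) = 3, s(t(9)) = s(7) = 7.
Hence st = [4 1 9 2 5 8 6 3 7].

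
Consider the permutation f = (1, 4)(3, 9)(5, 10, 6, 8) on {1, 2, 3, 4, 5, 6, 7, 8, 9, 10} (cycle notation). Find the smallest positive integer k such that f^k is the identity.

The disjoint cycles have lengths 4, 2, 2, 1, 1.
The order of f is the least common multiple of its cycle lengths: lcm(4, 2, 2) = 4.

4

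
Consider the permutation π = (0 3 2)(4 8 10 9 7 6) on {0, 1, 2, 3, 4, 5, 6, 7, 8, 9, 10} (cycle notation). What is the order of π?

The disjoint cycles have lengths 6, 3, 1, 1.
The order is lcm(6, 3) = 6.

6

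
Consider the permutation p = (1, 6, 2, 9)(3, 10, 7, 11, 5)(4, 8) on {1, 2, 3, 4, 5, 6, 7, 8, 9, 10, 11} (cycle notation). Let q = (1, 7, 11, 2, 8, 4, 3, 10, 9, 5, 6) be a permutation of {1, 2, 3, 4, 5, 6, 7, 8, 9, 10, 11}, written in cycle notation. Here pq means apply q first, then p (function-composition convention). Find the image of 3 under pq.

7

First apply q: q(3) = 10, then p(10) = 7. Thus (pq)(3) = 7.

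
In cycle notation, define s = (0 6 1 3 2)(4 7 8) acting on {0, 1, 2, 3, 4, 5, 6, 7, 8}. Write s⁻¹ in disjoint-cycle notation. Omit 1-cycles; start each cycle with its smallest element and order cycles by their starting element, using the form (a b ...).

(0 2 3 1 6)(4 8 7)

Inverting a permutation written in cycle notation just reverses the order within every cycle.
After reversing and putting each cycle's least element first, s⁻¹ = (0 2 3 1 6)(4 8 7).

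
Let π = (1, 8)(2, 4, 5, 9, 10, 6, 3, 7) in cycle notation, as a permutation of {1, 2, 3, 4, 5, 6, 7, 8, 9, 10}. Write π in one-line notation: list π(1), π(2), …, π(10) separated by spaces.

8 4 7 5 9 3 2 1 10 6

Reading each image from the cycles: 1↦8, 2↦4, 3↦7, 4↦5, 5↦9, 6↦3, 7↦2, 8↦1, 9↦10, 10↦6.
Listing these in domain order gives 8 4 7 5 9 3 2 1 10 6.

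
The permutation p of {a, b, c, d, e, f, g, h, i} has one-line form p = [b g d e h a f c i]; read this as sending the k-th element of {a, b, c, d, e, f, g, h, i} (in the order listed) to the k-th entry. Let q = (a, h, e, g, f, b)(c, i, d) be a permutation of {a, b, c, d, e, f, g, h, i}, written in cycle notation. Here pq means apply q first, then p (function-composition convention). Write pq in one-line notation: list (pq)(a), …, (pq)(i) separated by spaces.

Chase each element through q then p: a → h → c; b → a → b; c → i → i; d → c → d; e → g → f; f → b → g; g → f → a; h → e → h; i → d → e.
So pq in one-line form is c b i d f g a h e.

c b i d f g a h e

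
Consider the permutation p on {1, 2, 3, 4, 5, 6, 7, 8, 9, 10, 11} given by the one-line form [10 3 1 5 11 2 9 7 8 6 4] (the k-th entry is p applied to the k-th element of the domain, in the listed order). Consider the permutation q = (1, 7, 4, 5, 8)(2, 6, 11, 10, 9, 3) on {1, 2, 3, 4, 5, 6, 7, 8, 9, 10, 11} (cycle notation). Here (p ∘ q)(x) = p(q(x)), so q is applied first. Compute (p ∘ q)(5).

7

(p ∘ q)(5) = p(q(5)). q(5) = 8, then p(8) = 7. So (p ∘ q)(5) = 7.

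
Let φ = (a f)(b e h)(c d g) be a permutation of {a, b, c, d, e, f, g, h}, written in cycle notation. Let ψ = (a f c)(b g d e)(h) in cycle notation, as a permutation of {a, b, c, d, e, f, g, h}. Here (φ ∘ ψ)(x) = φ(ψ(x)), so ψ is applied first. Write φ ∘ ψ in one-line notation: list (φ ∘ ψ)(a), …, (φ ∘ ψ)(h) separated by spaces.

a c f h e d g b

For each element, apply ψ then φ: a → f → a; b → g → c; c → a → f; d → e → h; e → b → e; f → c → d; g → d → g; h → h → b.
So φ ∘ ψ in one-line form is a c f h e d g b.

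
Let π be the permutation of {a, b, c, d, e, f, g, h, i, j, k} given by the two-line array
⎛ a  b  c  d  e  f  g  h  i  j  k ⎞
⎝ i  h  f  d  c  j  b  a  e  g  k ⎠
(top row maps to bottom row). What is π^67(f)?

h

Tracing f → j → … returns to f after 9 steps, so f lies in a 9-cycle (a, i, e, c, f, j, g, b, h).
On a 9-cycle, π^9 is the identity, so π^67 = π^4 there (67 ≡ 4 mod 9).
Stepping 4 places around the cycle: f → j → g → b → h.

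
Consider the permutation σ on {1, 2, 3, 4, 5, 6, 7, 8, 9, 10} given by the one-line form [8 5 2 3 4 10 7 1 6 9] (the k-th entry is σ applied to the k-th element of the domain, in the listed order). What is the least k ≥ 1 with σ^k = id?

Writing σ as disjoint cycles, the cycle lengths are 4, 3, 2, 1.
Since disjoint cycles commute, ord(σ) = lcm(4, 3, 2) = 12.

12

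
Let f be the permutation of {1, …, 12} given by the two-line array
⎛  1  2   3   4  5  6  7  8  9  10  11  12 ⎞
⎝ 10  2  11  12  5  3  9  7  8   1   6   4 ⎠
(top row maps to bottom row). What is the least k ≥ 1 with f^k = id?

The disjoint-cycle form of f has cycle lengths 3, 3, 2, 2, 1, 1.
The order is lcm(3, 3, 2, 2) = 6.

6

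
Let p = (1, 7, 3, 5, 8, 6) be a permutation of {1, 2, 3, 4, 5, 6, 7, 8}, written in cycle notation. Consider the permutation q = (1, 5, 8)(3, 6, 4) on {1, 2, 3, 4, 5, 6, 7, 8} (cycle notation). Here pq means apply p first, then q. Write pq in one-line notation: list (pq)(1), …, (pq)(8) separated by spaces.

(pq)(x) = q(p(x)). Computing each image: q(p(1)) = q(7) = 7, q(p(2)) = q(2) = 2, q(p(3)) = q(5) = 8, q(p(4)) = q(4) = 3, q(p(5)) = q(8) = 1, q(p(6)) = q(1) = 5, q(p(7)) = q(3) = 6, q(p(8)) = q(6) = 4.
Hence pq = [7 2 8 3 1 5 6 4].

7 2 8 3 1 5 6 4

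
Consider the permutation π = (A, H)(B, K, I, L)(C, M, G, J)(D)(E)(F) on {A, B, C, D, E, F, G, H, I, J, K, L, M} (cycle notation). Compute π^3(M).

M lies in the 4-cycle (C, M, G, J).
Advancing 3 steps from M: M → G → J → C.

C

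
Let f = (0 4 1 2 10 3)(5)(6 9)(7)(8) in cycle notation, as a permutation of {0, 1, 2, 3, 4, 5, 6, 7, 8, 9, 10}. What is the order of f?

6

The disjoint cycles have lengths 6, 2, 1, 1, 1.
Since disjoint cycles commute, ord(f) = lcm(6, 2) = 6.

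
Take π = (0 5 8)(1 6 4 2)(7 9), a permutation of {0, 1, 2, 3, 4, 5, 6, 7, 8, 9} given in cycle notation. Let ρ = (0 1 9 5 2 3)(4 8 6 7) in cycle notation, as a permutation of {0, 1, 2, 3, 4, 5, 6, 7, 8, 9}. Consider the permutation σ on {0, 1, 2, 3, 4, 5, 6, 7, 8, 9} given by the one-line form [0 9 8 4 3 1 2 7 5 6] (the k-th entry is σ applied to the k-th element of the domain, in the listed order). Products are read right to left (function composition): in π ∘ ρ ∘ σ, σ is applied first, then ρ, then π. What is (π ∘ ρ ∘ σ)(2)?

4

Chase 2: σ(2) = 8; ρ(8) = 6; π(6) = 4. Hence (π ∘ ρ ∘ σ)(2) = 4.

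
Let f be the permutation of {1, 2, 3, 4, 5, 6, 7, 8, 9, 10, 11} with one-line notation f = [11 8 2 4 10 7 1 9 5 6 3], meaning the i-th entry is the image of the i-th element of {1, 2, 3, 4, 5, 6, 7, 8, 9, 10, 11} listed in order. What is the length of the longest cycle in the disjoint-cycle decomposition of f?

10

Decomposing into disjoint cycles gives (1 11 3 2 8 9 5 10 6 7); the longest has length 10.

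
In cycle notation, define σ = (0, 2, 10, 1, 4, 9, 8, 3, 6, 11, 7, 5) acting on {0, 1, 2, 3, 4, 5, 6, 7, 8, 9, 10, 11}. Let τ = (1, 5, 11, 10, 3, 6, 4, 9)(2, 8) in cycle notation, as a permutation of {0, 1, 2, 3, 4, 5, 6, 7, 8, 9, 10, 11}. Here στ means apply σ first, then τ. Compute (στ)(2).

First apply σ: σ(2) = 10, then τ(10) = 3. Thus (στ)(2) = 3.

3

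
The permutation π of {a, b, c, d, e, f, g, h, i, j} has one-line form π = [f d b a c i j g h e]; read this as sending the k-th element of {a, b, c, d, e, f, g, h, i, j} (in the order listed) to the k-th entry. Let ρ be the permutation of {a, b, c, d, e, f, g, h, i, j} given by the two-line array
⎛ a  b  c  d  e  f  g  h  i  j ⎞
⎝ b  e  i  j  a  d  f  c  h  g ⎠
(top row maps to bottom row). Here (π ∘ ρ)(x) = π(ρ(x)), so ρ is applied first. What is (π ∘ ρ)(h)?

ρ(h) = c, then π(c) = b; composing gives (π ∘ ρ)(h) = b.

b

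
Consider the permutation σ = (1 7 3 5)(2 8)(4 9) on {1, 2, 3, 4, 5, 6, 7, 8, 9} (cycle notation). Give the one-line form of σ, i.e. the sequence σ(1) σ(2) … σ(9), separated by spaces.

7 8 5 9 1 6 3 2 4

Reading each image from the cycles: 1↦7, 2↦8, 3↦5, 4↦9, 5↦1, 6↦6, 7↦3, 8↦2, 9↦4.
Listing these in domain order gives 7 8 5 9 1 6 3 2 4.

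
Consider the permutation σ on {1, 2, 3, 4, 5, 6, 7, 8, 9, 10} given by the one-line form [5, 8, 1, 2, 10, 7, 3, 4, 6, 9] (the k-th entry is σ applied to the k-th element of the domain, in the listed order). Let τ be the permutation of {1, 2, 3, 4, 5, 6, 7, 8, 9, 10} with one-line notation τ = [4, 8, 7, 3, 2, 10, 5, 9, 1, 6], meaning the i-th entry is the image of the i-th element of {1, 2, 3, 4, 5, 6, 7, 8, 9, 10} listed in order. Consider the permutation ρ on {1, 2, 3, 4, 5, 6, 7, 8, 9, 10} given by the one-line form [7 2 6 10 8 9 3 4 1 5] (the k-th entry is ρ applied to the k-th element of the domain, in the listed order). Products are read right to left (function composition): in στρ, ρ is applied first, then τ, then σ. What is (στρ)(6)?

5

(στρ)(6) = σ(τ(ρ(6))). ρ(6) = 9, then τ(9) = 1, then σ(1) = 5, so the result is 5.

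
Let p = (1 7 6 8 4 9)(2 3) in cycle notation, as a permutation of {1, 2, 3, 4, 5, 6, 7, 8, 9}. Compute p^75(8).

1

8 lies in the 6-cycle (1 7 6 8 4 9).
On a 6-cycle, p^6 is the identity, so p^75 = p^3 there (75 ≡ 3 mod 6).
Stepping 3 places around the cycle: 8 → 4 → 9 → 1.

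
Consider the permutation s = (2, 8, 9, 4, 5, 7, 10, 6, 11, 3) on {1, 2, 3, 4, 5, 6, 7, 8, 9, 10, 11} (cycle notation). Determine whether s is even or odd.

The cycle lengths are 10, 1.
A cycle is odd iff its length is even; s has 1 even-length cycle, so sgn(s) = (−1)^1 and s is odd.

odd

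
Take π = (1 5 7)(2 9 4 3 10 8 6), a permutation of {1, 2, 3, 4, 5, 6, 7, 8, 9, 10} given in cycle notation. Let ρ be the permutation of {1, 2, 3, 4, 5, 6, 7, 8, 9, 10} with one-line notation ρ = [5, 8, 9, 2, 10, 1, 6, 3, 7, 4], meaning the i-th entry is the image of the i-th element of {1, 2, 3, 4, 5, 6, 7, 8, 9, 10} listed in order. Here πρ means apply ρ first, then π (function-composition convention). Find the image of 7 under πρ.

First apply ρ: ρ(7) = 6, then π(6) = 2. Thus (πρ)(7) = 2.

2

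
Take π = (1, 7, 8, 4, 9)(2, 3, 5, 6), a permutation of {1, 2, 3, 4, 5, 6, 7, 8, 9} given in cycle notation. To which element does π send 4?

4 appears in (1, 7, 8, 4, 9); the next entry (wrapping around) is 9.

9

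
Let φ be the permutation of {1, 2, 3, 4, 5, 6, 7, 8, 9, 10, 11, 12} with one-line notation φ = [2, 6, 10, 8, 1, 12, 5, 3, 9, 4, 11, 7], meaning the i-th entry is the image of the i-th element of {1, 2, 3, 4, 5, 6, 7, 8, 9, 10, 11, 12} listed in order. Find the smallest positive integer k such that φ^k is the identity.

Writing φ as disjoint cycles, the cycle lengths are 6, 4, 1, 1.
The order of φ is the least common multiple of its cycle lengths: lcm(6, 4) = 12.

12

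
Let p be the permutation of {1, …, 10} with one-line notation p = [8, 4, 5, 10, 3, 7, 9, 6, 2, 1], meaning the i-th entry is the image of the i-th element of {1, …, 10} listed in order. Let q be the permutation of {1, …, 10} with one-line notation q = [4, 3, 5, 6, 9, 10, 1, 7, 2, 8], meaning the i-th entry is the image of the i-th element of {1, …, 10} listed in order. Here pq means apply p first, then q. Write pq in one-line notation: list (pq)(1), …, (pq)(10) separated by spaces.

7 6 9 8 5 1 2 10 3 4

(pq)(x) = q(p(x)). Computing each image: q(p(1)) = q(8) = 7, q(p(2)) = q(4) = 6, q(p(3)) = q(5) = 9, q(p(4)) = q(10) = 8, q(p(5)) = q(3) = 5, q(p(6)) = q(7) = 1, q(p(7)) = q(9) = 2, q(p(8)) = q(6) = 10, q(p(9)) = q(2) = 3, q(p(10)) = q(1) = 4.
Hence pq = [7 6 9 8 5 1 2 10 3 4].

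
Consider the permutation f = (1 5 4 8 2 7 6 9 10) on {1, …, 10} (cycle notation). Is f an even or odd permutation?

The cycle lengths are 9, 1.
A cycle of length ℓ contributes ℓ−1 transpositions, so f is a product of 8 transpositions — even.

even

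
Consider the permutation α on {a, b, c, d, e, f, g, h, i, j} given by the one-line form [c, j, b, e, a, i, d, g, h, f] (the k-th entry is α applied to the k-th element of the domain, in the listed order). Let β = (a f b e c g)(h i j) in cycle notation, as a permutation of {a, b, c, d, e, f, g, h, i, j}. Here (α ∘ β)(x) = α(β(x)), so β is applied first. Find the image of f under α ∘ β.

First apply β: β(f) = b, then α(b) = j. Thus (α ∘ β)(f) = j.

j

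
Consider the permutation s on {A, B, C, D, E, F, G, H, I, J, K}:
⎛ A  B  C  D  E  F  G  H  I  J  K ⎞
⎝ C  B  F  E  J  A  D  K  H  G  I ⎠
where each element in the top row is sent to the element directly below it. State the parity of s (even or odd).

In disjoint-cycle form the cycle lengths are 4, 3, 3, 1.
A cycle of length ℓ contributes ℓ−1 transpositions, so s is a product of 3 + 2 + 2 = 7 transpositions — odd.

odd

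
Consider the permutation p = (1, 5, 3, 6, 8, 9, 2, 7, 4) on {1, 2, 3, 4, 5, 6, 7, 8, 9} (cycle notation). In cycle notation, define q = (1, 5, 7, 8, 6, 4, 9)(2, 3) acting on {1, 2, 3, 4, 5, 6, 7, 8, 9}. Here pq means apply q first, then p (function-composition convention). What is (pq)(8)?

q(8) = 6, then p(6) = 8; composing gives (pq)(8) = 8.

8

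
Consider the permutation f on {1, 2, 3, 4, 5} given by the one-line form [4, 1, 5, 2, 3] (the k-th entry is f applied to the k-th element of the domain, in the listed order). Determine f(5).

5 is element number 5 of the domain, and entry number 5 of the one-line form is 3, so f(5) = 3.

3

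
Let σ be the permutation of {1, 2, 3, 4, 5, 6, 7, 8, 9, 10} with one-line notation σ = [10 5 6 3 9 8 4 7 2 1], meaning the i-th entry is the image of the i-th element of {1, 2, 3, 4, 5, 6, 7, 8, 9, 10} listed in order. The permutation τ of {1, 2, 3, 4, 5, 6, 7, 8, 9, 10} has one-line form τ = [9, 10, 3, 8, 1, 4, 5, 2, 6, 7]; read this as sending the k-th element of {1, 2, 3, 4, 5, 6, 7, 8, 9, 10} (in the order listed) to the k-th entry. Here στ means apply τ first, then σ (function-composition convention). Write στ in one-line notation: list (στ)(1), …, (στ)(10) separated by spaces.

(στ)(x) = σ(τ(x)). Computing each image: σ(τ(1)) = σ(9) = 2, σ(τ(2)) = σ(10) = 1, σ(τ(3)) = σ(3) = 6, σ(τ(4)) = σ(8) = 7, σ(τ(5)) = σ(1) = 10, σ(τ(6)) = σ(4) = 3, σ(τ(7)) = σ(5) = 9, σ(τ(8)) = σ(2) = 5, σ(τ(9)) = σ(6) = 8, σ(τ(10)) = σ(7) = 4.
Hence στ = [2 1 6 7 10 3 9 5 8 4].

2 1 6 7 10 3 9 5 8 4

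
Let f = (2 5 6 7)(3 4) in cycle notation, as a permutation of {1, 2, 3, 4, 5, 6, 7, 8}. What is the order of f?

4

The cycle type of f is (4, 2, 1, 1).
The order of f is the least common multiple of its cycle lengths: lcm(4, 2) = 4.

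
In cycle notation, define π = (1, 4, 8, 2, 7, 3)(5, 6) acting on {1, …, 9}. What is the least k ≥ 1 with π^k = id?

6

The disjoint cycles have lengths 6, 2, 1.
The order of π is the least common multiple of its cycle lengths: lcm(6, 2) = 6.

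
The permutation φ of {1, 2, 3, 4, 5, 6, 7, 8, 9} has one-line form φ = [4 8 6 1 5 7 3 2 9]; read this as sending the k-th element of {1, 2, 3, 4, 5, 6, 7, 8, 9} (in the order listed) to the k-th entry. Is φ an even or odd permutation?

In disjoint-cycle form the cycle lengths are 3, 2, 2, 1, 1.
A cycle of length ℓ contributes ℓ−1 transpositions, so φ is a product of 2 + 1 + 1 = 4 transpositions — even.

even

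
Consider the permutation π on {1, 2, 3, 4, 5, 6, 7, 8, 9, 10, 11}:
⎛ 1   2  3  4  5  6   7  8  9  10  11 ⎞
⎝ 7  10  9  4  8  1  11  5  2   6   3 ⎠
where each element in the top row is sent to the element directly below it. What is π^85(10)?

Tracing 10 → 6 → … returns to 10 after 8 steps, so 10 lies in an 8-cycle (1 7 11 3 9 2 10 6).
Since the cycle has length 8, π^85 acts on it the same as π^5 (85 mod 8 = 5).
Advancing 5 steps from 10: 10 → 6 → 1 → 7 → 11 → 3.

3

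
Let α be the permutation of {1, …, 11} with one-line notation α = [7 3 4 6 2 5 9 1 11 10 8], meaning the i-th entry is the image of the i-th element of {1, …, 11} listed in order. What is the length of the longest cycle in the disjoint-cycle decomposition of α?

Decomposing into disjoint cycles gives (1, 7, 9, 11, 8)(2, 3, 4, 6, 5); the longest has length 5.

5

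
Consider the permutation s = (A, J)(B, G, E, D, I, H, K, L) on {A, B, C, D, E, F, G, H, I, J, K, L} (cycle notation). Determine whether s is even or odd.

even

The cycle lengths are 8, 2, 1, 1.
A cycle is odd iff its length is even; s has 2 even-length cycles, so sgn(s) = (−1)^2 and s is even.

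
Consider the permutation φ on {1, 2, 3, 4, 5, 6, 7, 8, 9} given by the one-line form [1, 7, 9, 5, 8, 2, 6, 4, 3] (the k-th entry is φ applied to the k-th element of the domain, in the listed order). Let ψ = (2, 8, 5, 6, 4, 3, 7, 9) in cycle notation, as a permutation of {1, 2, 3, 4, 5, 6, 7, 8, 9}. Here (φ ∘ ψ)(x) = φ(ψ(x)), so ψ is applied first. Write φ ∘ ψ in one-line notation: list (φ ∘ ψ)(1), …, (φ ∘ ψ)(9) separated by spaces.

For each element, apply ψ then φ: 1 → 1 → 1; 2 → 8 → 4; 3 → 7 → 6; 4 → 3 → 9; 5 → 6 → 2; 6 → 4 → 5; 7 → 9 → 3; 8 → 5 → 8; 9 → 2 → 7.
Collecting the images, φ ∘ ψ = [1 4 6 9 2 5 3 8 7].

1 4 6 9 2 5 3 8 7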